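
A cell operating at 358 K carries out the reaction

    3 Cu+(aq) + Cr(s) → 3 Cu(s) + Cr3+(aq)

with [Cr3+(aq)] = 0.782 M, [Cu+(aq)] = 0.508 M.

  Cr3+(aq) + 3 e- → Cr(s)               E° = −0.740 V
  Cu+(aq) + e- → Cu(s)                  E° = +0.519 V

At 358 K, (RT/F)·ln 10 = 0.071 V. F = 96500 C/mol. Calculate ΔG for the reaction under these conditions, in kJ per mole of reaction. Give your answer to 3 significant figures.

With Cu⁺/Cu reduced at the cathode, E°cell = +0.519 − (−0.740) = +1.259 V and n = 3.
Here Q = [Cr3+(aq)] / [Cu+(aq)]^3 = 5.97 (log Q = 0.776), giving E = +1.259 − (0.071/3)·(0.776) = +1.2406 V.
Finally ΔG = −nFE = −(3)(96500 C/mol)(+1.2406 V) = −359 kJ/mol.

−359 kJ/mol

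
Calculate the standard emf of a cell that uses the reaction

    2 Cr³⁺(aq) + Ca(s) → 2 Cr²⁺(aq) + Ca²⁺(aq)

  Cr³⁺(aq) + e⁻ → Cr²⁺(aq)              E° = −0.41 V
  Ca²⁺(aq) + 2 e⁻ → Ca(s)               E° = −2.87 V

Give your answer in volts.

+2.46 V

Cr³⁺(aq) gains electrons, so the Cr³⁺/Cr²⁺ couple is the cathode; the Ca²⁺/Ca couple is the anode.
E°cell = E°(cathode) − E°(anode) = −0.41 − (−2.87) = +2.46 V.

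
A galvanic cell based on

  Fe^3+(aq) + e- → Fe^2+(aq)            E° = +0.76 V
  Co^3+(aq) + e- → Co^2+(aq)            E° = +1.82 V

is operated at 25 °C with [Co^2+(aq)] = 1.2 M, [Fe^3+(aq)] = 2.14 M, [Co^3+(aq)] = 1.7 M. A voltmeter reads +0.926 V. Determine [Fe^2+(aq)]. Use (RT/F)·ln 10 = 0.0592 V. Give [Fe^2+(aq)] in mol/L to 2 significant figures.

0.0082 M

Co³⁺/Co²⁺ is the cathode (higher E°); E°cell = +1.82 − (+0.76) = +1.06 V with n = 1.
Rearranging E = E° − (0.0592/n)·log Q gives log Q = 1(+1.06 − (+0.926))/0.0592 = 2.264.
Balancing electrons gives Co^3+(aq) + Fe^2+(aq) → Co^2+(aq) + Fe^3+(aq); thus Q = ([Co^2+(aq)]·[Fe^3+(aq)]) / ([Co^3+(aq)]·[Fe^2+(aq)]).
Isolating [Fe^2+(aq)] in Q = 10^{2.264} yields log [Fe^2+(aq)] = −2.085, i.e. 0.0082 M.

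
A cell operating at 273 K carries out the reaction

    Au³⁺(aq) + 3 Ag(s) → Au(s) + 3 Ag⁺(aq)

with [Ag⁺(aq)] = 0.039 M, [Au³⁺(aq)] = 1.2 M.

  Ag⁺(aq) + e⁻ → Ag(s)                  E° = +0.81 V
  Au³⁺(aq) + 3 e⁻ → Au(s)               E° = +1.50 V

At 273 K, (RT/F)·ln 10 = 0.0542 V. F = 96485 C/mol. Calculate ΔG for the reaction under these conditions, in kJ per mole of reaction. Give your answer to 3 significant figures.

E°cell = +1.50 − (+0.81) = +0.69 V; the balanced reaction transfers n = 3 electrons.
The reaction quotient is [Ag⁺(aq)]^3 / [Au³⁺(aq)] = 4.94×10^−5; by Nernst, E = +0.69 − (0.0542/3)(−4.306) = +0.7678 V.
ΔG = −nFE = −(3)(96485)(+0.7678) J/mol = −222 kJ/mol.

−222 kJ/mol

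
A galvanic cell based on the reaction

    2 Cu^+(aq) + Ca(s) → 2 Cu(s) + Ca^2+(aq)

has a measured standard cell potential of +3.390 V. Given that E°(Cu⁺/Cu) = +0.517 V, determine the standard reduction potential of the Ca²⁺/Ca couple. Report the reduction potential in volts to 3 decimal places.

−2.873 V

In the reaction as written the Cu⁺/Cu couple is reduced (cathode) and Ca²⁺/Ca is oxidized (anode), so E°cell = E°(Cu⁺/Cu) − E°(Ca²⁺/Ca).
E°(Ca²⁺/Ca) = E°(cathode) − E°cell = +0.517 − (+3.390) = −2.873 V.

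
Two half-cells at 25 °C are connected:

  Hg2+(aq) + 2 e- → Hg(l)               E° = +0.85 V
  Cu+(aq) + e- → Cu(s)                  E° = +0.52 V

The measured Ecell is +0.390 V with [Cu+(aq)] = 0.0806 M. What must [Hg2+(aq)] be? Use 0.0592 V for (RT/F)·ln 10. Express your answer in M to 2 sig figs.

Hg²⁺/Hg is the cathode (higher E°); E°cell = +0.85 − (+0.52) = +0.33 V with n = 2.
Since E = E° − (0.0592/n)·log Q, log Q = n(E° − E)/0.0592 = −2.027.
Balancing electrons gives Hg2+(aq) + 2 Cu(s) → Hg(l) + 2 Cu+(aq); thus Q = [Cu+(aq)]^2 / [Hg2+(aq)].
Isolating [Hg2+(aq)] in Q = 10^{−2.027} yields log [Hg2+(aq)] = −0.160, i.e. 0.69 M.

0.69 M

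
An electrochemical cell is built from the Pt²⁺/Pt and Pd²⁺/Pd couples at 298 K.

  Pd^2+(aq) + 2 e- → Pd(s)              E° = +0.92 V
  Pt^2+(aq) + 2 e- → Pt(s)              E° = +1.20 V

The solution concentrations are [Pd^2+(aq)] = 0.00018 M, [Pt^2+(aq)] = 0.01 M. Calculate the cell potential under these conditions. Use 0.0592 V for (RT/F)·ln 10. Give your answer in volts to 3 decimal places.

+0.332 V

The Pt²⁺/Pt couple has the more positive E°, so it is the cathode; Pd²⁺/Pd is the anode.
E°cell = E°cat − E°an = +1.20 − (+0.92) = +0.28 V; n = 2.
The balanced reaction is Pt^2+(aq) + Pd(s) → Pt(s) + Pd^2+(aq), so Q = [Pd^2+(aq)] / [Pt^2+(aq)] = 0.018 and log Q = −1.745.
Applying E = E° − (RT ln10/nF)·log Q gives +0.28 − (0.0592/2)(−1.745) = +0.332 V.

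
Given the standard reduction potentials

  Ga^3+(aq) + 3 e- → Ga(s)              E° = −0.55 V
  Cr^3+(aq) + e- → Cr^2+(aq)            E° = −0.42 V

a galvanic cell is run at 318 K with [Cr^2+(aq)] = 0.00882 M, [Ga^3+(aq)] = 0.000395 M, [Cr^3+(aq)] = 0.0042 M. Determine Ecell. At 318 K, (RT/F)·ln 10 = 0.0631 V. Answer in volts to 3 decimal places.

The Cr³⁺/Cr²⁺ couple has the more positive E°, so it is the cathode; Ga³⁺/Ga is the anode.
The standard potential is −0.42 − (−0.55) = +0.13 V and the balanced reaction transfers n = 3 electrons.
For the overall reaction 3 Cr^3+(aq) + Ga(s) → 3 Cr^2+(aq) + Ga^3+(aq), Q = ([Cr^2+(aq)]^3·[Ga^3+(aq)]) / [Cr^3+(aq)]^3 = 0.00366, giving log Q = −2.437.
Applying E = E° − (RT ln10/nF)·log Q gives +0.13 − (0.0631/3)(−2.437) = +0.181 V.

+0.181 V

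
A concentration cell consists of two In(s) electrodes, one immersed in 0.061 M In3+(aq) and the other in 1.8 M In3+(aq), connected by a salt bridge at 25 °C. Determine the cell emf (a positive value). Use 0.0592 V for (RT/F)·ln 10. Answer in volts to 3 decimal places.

For a concentration cell E°cell = 0, since both electrodes use the same couple.
The compartment with the higher In3+(aq) concentration (1.8 M) acts as the cathode; ions are reduced there and produced at the dilute (0.061 M) anode.
With n = 3, Ecell = −(0.0592/3)·log([dilute]/[conc]) = −(0.0592/3)·log(0.061/1.8) = +0.029 V.

0.029 V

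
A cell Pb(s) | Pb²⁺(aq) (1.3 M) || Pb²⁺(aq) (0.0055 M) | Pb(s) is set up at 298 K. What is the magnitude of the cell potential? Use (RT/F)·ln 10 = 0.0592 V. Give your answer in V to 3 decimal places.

For a concentration cell E°cell = 0, since both electrodes use the same couple.
The compartment with the higher Pb²⁺(aq) concentration (1.3 M) acts as the cathode; ions are reduced there and produced at the dilute (0.0055 M) anode.
With n = 2, Ecell = −(0.0592/2)·log([dilute]/[conc]) = −(0.0592/2)·log(0.0055/1.3) = +0.070 V.

0.070 V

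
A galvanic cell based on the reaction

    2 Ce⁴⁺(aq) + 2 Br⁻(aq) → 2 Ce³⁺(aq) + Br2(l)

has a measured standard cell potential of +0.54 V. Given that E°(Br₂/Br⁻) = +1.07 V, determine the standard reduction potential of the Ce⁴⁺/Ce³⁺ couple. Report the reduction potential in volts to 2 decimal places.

+1.61 V

In the reaction as written the Ce⁴⁺/Ce³⁺ couple is reduced (cathode) and Br₂/Br⁻ is oxidized (anode), so E°cell = E°(Ce⁴⁺/Ce³⁺) − E°(Br₂/Br⁻).
E°(Ce⁴⁺/Ce³⁺) = E°cell + E°(anode) = +0.54 + (+1.07) = +1.61 V.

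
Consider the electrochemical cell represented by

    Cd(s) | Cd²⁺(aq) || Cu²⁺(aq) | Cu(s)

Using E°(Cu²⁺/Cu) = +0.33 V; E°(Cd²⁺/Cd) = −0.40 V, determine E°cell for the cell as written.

By convention the left-hand electrode in cell notation is the anode (oxidation) and the right-hand electrode is the cathode (reduction).
E°cell = E°(right) − E°(left) = +0.33 − (−0.40) = +0.73 V.

+0.73 V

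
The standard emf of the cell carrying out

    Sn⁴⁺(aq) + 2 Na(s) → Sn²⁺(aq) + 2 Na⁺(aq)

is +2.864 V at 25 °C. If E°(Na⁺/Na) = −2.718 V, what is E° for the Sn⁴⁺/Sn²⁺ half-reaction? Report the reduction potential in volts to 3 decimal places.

In the reaction as written the Sn⁴⁺/Sn²⁺ couple is reduced (cathode) and Na⁺/Na is oxidized (anode), so E°cell = E°(Sn⁴⁺/Sn²⁺) − E°(Na⁺/Na).
E°(Sn⁴⁺/Sn²⁺) = E°cell + E°(anode) = +2.864 + (−2.718) = +0.146 V.

+0.146 V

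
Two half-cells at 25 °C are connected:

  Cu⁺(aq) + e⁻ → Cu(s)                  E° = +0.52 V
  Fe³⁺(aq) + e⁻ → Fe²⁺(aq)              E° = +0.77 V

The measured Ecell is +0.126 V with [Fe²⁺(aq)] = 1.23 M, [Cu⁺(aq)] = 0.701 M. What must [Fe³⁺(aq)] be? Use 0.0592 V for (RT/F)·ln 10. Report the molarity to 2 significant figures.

0.0069 M

The Fe³⁺/Fe²⁺ couple has the larger reduction potential, so it is the cathode: E°cell = +0.77 − (+0.52) = +0.25 V and n = 1.
Rearranging E = E° − (0.0592/n)·log Q gives log Q = 1(+0.25 − (+0.126))/0.0592 = 2.095.
The balanced reaction is Fe³⁺(aq) + Cu(s) → Fe²⁺(aq) + Cu⁺(aq), so Q = ([Fe²⁺(aq)]·[Cu⁺(aq)]) / [Fe³⁺(aq)].
Substituting the known concentrations and solving, log [Fe³⁺(aq)] = −2.159 and [Fe³⁺(aq)] = 0.0069 M.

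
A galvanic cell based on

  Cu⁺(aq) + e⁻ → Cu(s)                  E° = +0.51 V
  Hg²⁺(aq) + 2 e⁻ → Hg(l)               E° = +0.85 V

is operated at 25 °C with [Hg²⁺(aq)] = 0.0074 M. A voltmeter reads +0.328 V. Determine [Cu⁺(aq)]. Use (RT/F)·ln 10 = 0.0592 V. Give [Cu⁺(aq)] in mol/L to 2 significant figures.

0.14 M

With Hg²⁺/Hg at the cathode and Cu⁺/Cu at the anode, E°cell = +0.85 − (+0.51) = +0.34 V (n = 2).
From the Nernst equation, log Q = n(E° − E)/0.0592 = 2·(+0.34 − (+0.328))/0.0592 = 0.405.
For Hg²⁺(aq) + 2 Cu(s) → Hg(l) + 2 Cu⁺(aq), the reaction quotient is Q = [Cu⁺(aq)]^2 / [Hg²⁺(aq)].
Solving for the unknown gives log [Cu⁺(aq)] = −0.863, so [Cu⁺(aq)] ≈ 0.14 M.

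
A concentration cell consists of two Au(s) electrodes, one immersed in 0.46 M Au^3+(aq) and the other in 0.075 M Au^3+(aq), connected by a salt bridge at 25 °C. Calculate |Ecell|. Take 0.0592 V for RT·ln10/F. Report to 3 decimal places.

0.016 V

For a concentration cell E°cell = 0, since both electrodes use the same couple.
The compartment with the higher Au^3+(aq) concentration (0.46 M) acts as the cathode; ions are reduced there and produced at the dilute (0.075 M) anode.
With n = 3, Ecell = −(0.0592/3)·log([dilute]/[conc]) = −(0.0592/3)·log(0.075/0.46) = +0.016 V.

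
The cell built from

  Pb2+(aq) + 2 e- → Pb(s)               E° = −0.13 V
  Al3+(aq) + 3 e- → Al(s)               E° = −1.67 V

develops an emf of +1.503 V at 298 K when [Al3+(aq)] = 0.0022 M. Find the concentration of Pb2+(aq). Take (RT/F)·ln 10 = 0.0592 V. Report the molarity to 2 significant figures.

0.00095 M

The Pb²⁺/Pb couple has the larger reduction potential, so it is the cathode: E°cell = −0.13 − (−1.67) = +1.54 V and n = 6.
From the Nernst equation, log Q = n(E° − E)/0.0592 = 6·(+1.54 − (+1.503))/0.0592 = 3.750.
For 3 Pb2+(aq) + 2 Al(s) → 3 Pb(s) + 2 Al3+(aq), the reaction quotient is Q = [Al3+(aq)]^2 / [Pb2+(aq)]^3.
Isolating [Pb2+(aq)] in Q = 10^{3.750} yields log [Pb2+(aq)] = −3.022, i.e. 0.00095 M.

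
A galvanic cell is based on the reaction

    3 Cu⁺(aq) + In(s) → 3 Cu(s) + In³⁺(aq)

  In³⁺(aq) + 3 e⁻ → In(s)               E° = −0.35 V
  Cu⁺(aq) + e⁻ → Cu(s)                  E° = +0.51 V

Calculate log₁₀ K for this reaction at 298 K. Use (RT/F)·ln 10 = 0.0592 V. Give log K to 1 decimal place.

The Cu⁺/Cu couple is reduced (cathode); E°cell = +0.51 − (−0.35) = +0.86 V with n = 3.
At equilibrium E = 0, so log K = nE°cell / 0.0592 = (3)(+0.86) / 0.0592 = 43.6.

log K = 43.6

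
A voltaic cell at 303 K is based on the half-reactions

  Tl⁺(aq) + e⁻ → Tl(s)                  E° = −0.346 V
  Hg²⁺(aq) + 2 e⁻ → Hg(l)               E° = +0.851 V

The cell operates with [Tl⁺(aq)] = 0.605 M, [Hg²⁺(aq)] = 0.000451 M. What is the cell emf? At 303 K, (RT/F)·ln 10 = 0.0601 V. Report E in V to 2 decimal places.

Hg²⁺/Hg is reduced (cathode, E° = +0.851 V) and Tl⁺/Tl is oxidized (anode).
E°cell = +0.851 − (−0.346) = +1.197 V, with n = 2 electrons transferred.
For the overall reaction Hg²⁺(aq) + 2 Tl(s) → Hg(l) + 2 Tl⁺(aq), Q = [Tl⁺(aq)]^2 / [Hg²⁺(aq)] = 812, giving log Q = 2.909.
Applying E = E° − (RT ln10/nF)·log Q gives +1.197 − (0.0601/2)(2.909) = +1.11 V.

+1.11 V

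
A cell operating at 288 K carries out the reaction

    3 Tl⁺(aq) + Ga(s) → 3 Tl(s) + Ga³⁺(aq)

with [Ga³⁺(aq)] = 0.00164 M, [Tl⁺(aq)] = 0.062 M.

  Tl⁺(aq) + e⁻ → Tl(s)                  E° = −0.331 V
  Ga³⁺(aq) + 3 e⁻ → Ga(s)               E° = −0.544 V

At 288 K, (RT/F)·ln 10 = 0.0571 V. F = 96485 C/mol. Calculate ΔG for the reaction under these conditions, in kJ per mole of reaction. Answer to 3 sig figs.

−57.1 kJ/mol

With Tl⁺/Tl reduced at the cathode, E°cell = −0.331 − (−0.544) = +0.213 V and n = 3.
Q = [Ga³⁺(aq)] / [Tl⁺(aq)]^3 = 6.88, so log Q = 0.838 and E = +0.213 − (0.0571/3)(0.838) = +0.1971 V.
Then ΔG = −nFE = −3 × 96485 × +0.1971 J/mol = −57.1 kJ/mol.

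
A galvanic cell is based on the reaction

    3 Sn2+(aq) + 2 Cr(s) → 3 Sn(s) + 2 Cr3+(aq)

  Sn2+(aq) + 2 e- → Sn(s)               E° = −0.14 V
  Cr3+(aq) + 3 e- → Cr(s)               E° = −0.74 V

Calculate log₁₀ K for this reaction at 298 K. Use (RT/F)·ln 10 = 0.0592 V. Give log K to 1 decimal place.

The Sn²⁺/Sn couple is reduced (cathode); E°cell = −0.14 − (−0.74) = +0.60 V with n = 6.
At equilibrium E = 0, so log K = nE°cell / 0.0592 = (6)(+0.60) / 0.0592 = 60.8.

log K = 60.8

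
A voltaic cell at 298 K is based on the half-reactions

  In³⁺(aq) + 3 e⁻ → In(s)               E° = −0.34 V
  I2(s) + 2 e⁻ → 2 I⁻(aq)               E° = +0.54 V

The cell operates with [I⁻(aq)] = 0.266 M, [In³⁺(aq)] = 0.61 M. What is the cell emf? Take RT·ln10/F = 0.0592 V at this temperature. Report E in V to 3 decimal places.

+0.918 V

Since E°(I₂/I⁻) > E°(In³⁺/In), I₂/I⁻ serves as the cathode.
E°cell = E°cat − E°an = +0.54 − (−0.34) = +0.88 V; n = 6.
The balanced reaction is 3 I2(s) + 2 In(s) → 6 I⁻(aq) + 2 In³⁺(aq), so Q = [I⁻(aq)]^6·[In³⁺(aq)]^2 = 0.000132 and log Q = −3.880.
Applying E = E° − (RT ln10/nF)·log Q gives +0.88 − (0.0592/6)(−3.880) = +0.918 V.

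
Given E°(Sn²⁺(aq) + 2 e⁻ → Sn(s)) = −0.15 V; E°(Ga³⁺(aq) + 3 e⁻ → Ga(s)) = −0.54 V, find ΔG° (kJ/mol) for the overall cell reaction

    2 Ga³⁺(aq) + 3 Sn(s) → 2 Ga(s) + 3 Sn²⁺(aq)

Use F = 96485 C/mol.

In the reaction as written Ga³⁺(aq) is reduced, so the Ga³⁺/Ga couple is the cathode and Sn²⁺/Sn is the anode.
E°cell = −0.54 − (−0.15) = −0.39 V; balancing electrons gives n = 6.
ΔG° = −nFE°cell = −(6)(96485)(−0.39) J/mol = +226 kJ/mol.

+226 kJ/mol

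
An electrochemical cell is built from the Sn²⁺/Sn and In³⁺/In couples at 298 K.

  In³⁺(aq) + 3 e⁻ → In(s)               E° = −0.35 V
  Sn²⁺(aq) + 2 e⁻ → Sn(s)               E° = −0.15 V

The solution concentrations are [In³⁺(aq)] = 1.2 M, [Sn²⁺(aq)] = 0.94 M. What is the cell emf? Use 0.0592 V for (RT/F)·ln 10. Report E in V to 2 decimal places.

+0.20 V

Since E°(Sn²⁺/Sn) > E°(In³⁺/In), Sn²⁺/Sn serves as the cathode.
E°cell = −0.15 − (−0.35) = +0.20 V, with n = 6 electrons transferred.
The balanced reaction is 3 Sn²⁺(aq) + 2 In(s) → 3 Sn(s) + 2 In³⁺(aq), so Q = [In³⁺(aq)]^2 / [Sn²⁺(aq)]^3 = 1.73 and log Q = 0.239.
E = E° − (0.0592/n)·log Q = +0.20 − (0.0592/6)(0.239) = +0.20 V.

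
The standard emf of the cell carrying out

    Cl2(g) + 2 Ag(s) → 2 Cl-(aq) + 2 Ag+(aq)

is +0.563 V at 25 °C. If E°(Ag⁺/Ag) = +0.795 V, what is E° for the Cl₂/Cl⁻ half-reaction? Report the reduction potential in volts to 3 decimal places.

In the reaction as written the Cl₂/Cl⁻ couple is reduced (cathode) and Ag⁺/Ag is oxidized (anode), so E°cell = E°(Cl₂/Cl⁻) − E°(Ag⁺/Ag).
E°(Cl₂/Cl⁻) = E°cell + E°(anode) = +0.563 + (+0.795) = +1.358 V.

+1.358 V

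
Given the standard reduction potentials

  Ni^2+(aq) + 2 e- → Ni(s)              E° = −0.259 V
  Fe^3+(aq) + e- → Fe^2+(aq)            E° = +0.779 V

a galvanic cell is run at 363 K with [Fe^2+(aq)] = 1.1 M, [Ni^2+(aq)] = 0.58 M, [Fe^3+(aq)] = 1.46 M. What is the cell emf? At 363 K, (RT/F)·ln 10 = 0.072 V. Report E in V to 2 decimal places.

Since E°(Fe³⁺/Fe²⁺) > E°(Ni²⁺/Ni), Fe³⁺/Fe²⁺ serves as the cathode.
The standard potential is +0.779 − (−0.259) = +1.038 V and the balanced reaction transfers n = 2 electrons.
For the overall reaction 2 Fe^3+(aq) + Ni(s) → 2 Fe^2+(aq) + Ni^2+(aq), Q = ([Fe^2+(aq)]^2·[Ni^2+(aq)]) / [Fe^3+(aq)]^2 = 0.329, giving log Q = −0.482.
Applying E = E° − (RT ln10/nF)·log Q gives +1.038 − (0.072/2)(−0.482) = +1.06 V.

+1.06 V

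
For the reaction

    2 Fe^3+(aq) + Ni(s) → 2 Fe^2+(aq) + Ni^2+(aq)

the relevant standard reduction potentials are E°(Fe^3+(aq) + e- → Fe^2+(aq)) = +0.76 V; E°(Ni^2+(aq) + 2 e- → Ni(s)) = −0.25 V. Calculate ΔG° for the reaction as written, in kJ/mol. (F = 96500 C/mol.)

In the reaction as written Fe^3+(aq) is reduced, so the Fe³⁺/Fe²⁺ couple is the cathode and Ni²⁺/Ni is the anode.
E°cell = +0.76 − (−0.25) = +1.01 V; balancing electrons gives n = 2.
ΔG° = −nFE°cell = −(2)(96500)(+1.01) J/mol = −195 kJ/mol.

−195 kJ/mol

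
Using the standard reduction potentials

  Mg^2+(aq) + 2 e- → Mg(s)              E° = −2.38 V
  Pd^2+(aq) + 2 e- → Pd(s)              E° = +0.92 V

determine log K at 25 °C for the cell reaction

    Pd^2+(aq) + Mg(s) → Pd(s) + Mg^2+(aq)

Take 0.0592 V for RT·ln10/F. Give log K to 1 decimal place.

The Pd²⁺/Pd couple is reduced (cathode); E°cell = +0.92 − (−2.38) = +3.30 V with n = 2.
At equilibrium E = 0, so log K = nE°cell / 0.0592 = (2)(+3.30) / 0.0592 = 111.5.

log K = 111.5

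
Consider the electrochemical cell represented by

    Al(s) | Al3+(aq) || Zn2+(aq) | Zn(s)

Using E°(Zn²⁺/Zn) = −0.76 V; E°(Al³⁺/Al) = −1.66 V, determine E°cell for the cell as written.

+0.90 V

By convention the left-hand electrode in cell notation is the anode (oxidation) and the right-hand electrode is the cathode (reduction).
E°cell = E°(right) − E°(left) = −0.76 − (−1.66) = +0.90 V.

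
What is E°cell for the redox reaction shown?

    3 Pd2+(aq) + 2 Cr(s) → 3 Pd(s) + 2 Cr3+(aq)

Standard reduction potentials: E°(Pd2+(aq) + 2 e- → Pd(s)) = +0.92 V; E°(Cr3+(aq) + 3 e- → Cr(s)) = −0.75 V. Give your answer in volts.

In the reaction as written, Pd2+(aq) is reduced (cathode) and Cr3+(aq) is produced by oxidation at the anode.
E°cell = E°(cathode) − E°(anode) = +0.92 − (−0.75) = +1.67 V.

+1.67 V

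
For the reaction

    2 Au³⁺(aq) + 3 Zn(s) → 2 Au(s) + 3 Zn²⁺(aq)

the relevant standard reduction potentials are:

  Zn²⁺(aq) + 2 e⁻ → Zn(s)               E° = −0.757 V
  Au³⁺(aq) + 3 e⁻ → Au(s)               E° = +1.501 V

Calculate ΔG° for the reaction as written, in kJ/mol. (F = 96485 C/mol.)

In the reaction as written Au³⁺(aq) is reduced, so the Au³⁺/Au couple is the cathode and Zn²⁺/Zn is the anode.
E°cell = +1.501 − (−0.757) = +2.258 V; balancing electrons gives n = 6.
ΔG° = −nFE°cell = −(6)(96485)(+2.258) J/mol = −1307 kJ/mol.

−1307 kJ/mol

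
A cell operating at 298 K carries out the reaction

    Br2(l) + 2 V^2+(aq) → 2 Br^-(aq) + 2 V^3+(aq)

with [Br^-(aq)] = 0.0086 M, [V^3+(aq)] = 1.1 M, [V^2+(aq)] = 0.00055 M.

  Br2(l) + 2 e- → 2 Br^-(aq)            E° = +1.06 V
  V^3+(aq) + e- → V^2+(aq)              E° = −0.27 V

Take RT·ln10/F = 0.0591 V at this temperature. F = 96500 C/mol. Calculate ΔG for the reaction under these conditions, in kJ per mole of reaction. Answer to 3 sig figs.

−243 kJ/mol

The standard cell potential is +1.06 − (−0.27) = +1.33 V, with n = 2 electrons in the balanced equation.
Here Q = ([Br^-(aq)]^2·[V^3+(aq)]^2) / [V^2+(aq)]^2 = 296 (log Q = 2.471), giving E = +1.33 − (0.0591/2)·(2.471) = +1.2570 V.
Then ΔG = −nFE = −2 × 96500 × +1.2570 J/mol = −243 kJ/mol.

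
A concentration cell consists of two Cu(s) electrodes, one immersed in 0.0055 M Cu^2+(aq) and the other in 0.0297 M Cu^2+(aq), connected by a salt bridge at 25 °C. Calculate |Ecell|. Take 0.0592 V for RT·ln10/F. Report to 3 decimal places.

0.022 V

For a concentration cell E°cell = 0, since both electrodes use the same couple.
The compartment with the higher Cu^2+(aq) concentration (0.0297 M) acts as the cathode; ions are reduced there and produced at the dilute (0.0055 M) anode.
With n = 2, Ecell = −(0.0592/2)·log([dilute]/[conc]) = −(0.0592/2)·log(0.0055/0.0297) = +0.022 V.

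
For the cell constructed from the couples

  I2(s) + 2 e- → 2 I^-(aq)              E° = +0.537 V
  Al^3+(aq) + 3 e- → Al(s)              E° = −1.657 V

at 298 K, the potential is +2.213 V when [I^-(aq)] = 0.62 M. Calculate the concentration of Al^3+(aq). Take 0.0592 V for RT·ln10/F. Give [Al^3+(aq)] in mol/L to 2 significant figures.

With I₂/I⁻ at the cathode and Al³⁺/Al at the anode, E°cell = +0.537 − (−1.657) = +2.194 V (n = 6).
From the Nernst equation, log Q = n(E° − E)/0.0592 = 6·(+2.194 − (+2.213))/0.0592 = −1.926.
The balanced reaction is 3 I2(s) + 2 Al(s) → 6 I^-(aq) + 2 Al^3+(aq), so Q = [I^-(aq)]^6·[Al^3+(aq)]^2.
Solving for the unknown gives log [Al^3+(aq)] = −0.340, so [Al^3+(aq)] ≈ 0.46 M.

0.46 M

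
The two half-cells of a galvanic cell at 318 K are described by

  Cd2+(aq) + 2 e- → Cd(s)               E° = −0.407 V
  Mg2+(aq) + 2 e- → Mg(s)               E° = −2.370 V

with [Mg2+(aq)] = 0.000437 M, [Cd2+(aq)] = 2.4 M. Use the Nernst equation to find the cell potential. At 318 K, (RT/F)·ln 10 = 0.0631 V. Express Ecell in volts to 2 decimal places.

Cd²⁺/Cd is reduced (cathode, E° = −0.407 V) and Mg²⁺/Mg is oxidized (anode).
E°cell = E°cat − E°an = −0.407 − (−2.370) = +1.963 V; n = 2.
Balancing gives Cd2+(aq) + Mg(s) → Cd(s) + Mg2+(aq); hence Q = [Mg2+(aq)] / [Cd2+(aq)] = 0.000182 (log Q = −3.740).
E = E° − (0.0631/n)·log Q = +1.963 − (0.0631/2)(−3.740) = +2.08 V.

+2.08 V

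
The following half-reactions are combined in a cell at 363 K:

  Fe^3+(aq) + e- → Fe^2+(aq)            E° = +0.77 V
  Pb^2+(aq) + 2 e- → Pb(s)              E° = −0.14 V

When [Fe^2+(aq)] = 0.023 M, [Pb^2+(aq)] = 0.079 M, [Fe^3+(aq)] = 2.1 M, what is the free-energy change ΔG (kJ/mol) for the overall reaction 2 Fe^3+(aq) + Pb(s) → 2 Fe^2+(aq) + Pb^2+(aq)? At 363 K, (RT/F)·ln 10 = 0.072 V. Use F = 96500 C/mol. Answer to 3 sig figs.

E°cell = +0.77 − (−0.14) = +0.91 V; the balanced reaction transfers n = 2 electrons.
Q = ([Fe^2+(aq)]^2·[Pb^2+(aq)]) / [Fe^3+(aq)]^2 = 9.48×10^−6, so log Q = −5.023 and E = +0.91 − (0.072/2)(−5.023) = +1.0908 V.
ΔG = −nFE = −(2)(96500)(+1.0908) J/mol = −211 kJ/mol.

−211 kJ/mol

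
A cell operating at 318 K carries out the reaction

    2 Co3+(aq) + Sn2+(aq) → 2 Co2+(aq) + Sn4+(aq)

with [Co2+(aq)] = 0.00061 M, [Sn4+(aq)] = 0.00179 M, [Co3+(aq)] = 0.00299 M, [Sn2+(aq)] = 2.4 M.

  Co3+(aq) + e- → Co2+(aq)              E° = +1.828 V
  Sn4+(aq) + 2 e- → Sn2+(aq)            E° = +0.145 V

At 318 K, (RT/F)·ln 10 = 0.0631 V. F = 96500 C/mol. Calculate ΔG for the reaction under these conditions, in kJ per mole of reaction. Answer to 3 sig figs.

−352 kJ/mol

With Co³⁺/Co²⁺ reduced at the cathode, E°cell = +1.828 − (+0.145) = +1.683 V and n = 2.
The reaction quotient is ([Co2+(aq)]^2·[Sn4+(aq)]) / ([Co3+(aq)]^2·[Sn2+(aq)]) = 3.1×10^−5; by Nernst, E = +1.683 − (0.0631/2)(−4.508) = +1.8252 V.
ΔG = −nFE = −(2)(96500)(+1.8252) J/mol = −352 kJ/mol.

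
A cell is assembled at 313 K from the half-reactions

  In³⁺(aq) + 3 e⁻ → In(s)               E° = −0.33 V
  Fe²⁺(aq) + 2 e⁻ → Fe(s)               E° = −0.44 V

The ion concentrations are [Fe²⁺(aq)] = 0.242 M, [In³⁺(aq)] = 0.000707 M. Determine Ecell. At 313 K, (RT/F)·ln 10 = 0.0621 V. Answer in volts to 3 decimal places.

+0.064 V

In³⁺/In is reduced (cathode, E° = −0.33 V) and Fe²⁺/Fe is oxidized (anode).
The standard potential is −0.33 − (−0.44) = +0.11 V and the balanced reaction transfers n = 6 electrons.
For the overall reaction 2 In³⁺(aq) + 3 Fe(s) → 2 In(s) + 3 Fe²⁺(aq), Q = [Fe²⁺(aq)]^3 / [In³⁺(aq)]^2 = 2.84×10^4, giving log Q = 4.453.
Applying E = E° − (RT ln10/nF)·log Q gives +0.11 − (0.0621/6)(4.453) = +0.064 V.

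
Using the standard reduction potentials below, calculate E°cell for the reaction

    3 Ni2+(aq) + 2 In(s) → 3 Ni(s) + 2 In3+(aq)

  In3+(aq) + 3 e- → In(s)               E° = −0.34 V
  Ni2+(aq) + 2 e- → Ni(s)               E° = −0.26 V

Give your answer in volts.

In the reaction as written, Ni2+(aq) is reduced (cathode) and In3+(aq) is produced by oxidation at the anode.
E°cell = E°(cathode) − E°(anode) = −0.26 − (−0.34) = +0.08 V.

+0.08 V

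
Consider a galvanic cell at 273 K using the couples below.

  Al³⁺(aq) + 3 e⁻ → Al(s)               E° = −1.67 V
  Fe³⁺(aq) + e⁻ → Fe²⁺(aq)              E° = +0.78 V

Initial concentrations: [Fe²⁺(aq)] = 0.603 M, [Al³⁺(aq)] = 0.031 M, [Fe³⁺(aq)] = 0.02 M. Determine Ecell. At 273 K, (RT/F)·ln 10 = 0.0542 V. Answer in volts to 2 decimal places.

The Fe³⁺/Fe²⁺ couple has the more positive E°, so it is the cathode; Al³⁺/Al is the anode.
E°cell = E°cat − E°an = +0.78 − (−1.67) = +2.45 V; n = 3.
The balanced reaction is 3 Fe³⁺(aq) + Al(s) → 3 Fe²⁺(aq) + Al³⁺(aq), so Q = ([Fe²⁺(aq)]^3·[Al³⁺(aq)]) / [Fe³⁺(aq)]^3 = 850 and log Q = 2.929.
E = E° − (0.0542/n)·log Q = +2.45 − (0.0542/3)(2.929) = +2.40 V.

+2.40 V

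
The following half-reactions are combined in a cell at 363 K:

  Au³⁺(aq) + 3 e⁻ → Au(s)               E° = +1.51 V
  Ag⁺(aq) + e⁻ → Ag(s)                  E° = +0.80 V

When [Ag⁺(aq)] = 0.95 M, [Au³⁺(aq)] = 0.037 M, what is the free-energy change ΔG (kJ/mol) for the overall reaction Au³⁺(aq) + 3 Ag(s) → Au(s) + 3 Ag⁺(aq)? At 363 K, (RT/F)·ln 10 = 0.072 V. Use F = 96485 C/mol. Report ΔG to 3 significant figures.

E°cell = +1.51 − (+0.80) = +0.71 V; the balanced reaction transfers n = 3 electrons.
Q = [Ag⁺(aq)]^3 / [Au³⁺(aq)] = 23.2, so log Q = 1.365 and E = +0.71 − (0.072/3)(1.365) = +0.6772 V.
Finally ΔG = −nFE = −(3)(96485 C/mol)(+0.6772 V) = −196 kJ/mol.

−196 kJ/mol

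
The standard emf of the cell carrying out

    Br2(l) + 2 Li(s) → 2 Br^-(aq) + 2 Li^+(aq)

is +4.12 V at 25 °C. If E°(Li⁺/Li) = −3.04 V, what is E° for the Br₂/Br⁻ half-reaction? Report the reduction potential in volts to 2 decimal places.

+1.08 V

In the reaction as written the Br₂/Br⁻ couple is reduced (cathode) and Li⁺/Li is oxidized (anode), so E°cell = E°(Br₂/Br⁻) − E°(Li⁺/Li).
E°(Br₂/Br⁻) = E°cell + E°(anode) = +4.12 + (−3.04) = +1.08 V.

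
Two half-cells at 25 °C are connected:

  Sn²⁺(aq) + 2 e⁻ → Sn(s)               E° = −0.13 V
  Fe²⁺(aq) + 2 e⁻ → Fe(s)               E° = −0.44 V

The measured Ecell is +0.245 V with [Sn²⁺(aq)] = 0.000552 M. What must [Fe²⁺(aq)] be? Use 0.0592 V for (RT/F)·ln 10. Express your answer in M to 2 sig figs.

The Sn²⁺/Sn couple has the larger reduction potential, so it is the cathode: E°cell = −0.13 − (−0.44) = +0.31 V and n = 2.
From the Nernst equation, log Q = n(E° − E)/0.0592 = 2·(+0.31 − (+0.245))/0.0592 = 2.196.
The balanced reaction is Sn²⁺(aq) + Fe(s) → Sn(s) + Fe²⁺(aq), so Q = [Fe²⁺(aq)] / [Sn²⁺(aq)].
Substituting the known concentrations and solving, log [Fe²⁺(aq)] = −1.062 and [Fe²⁺(aq)] = 0.087 M.

0.087 M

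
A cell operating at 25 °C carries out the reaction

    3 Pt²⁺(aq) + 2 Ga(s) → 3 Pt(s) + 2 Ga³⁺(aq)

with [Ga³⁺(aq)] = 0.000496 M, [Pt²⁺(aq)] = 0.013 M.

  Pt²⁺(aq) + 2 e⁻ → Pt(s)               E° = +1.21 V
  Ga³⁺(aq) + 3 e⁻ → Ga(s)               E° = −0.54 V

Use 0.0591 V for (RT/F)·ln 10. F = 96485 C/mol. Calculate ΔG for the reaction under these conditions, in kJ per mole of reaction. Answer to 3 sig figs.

E°cell = +1.21 − (−0.54) = +1.75 V; the balanced reaction transfers n = 6 electrons.
Q = [Ga³⁺(aq)]^2 / [Pt²⁺(aq)]^3 = 0.112, so log Q = −0.951 and E = +1.75 − (0.0591/6)(−0.951) = +1.7594 V.
Finally ΔG = −nFE = −(6)(96485 C/mol)(+1.7594 V) = −1020 kJ/mol.

−1020 kJ/mol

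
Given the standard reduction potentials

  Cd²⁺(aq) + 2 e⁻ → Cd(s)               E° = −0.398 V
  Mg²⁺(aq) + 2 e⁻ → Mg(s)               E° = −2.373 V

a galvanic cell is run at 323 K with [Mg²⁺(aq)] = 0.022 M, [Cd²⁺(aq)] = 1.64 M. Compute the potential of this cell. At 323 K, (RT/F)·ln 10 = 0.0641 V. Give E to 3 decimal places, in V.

+2.035 V

Since E°(Cd²⁺/Cd) > E°(Mg²⁺/Mg), Cd²⁺/Cd serves as the cathode.
The standard potential is −0.398 − (−2.373) = +1.975 V and the balanced reaction transfers n = 2 electrons.
For the overall reaction Cd²⁺(aq) + Mg(s) → Cd(s) + Mg²⁺(aq), Q = [Mg²⁺(aq)] / [Cd²⁺(aq)] = 0.0134, giving log Q = −1.872.
Applying E = E° − (RT ln10/nF)·log Q gives +1.975 − (0.0641/2)(−1.872) = +2.035 V.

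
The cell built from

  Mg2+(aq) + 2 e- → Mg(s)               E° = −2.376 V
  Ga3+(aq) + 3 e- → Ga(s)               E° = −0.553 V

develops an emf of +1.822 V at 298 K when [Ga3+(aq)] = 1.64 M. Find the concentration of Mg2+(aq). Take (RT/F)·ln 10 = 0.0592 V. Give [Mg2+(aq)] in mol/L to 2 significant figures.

Ga³⁺/Ga is the cathode (higher E°); E°cell = −0.553 − (−2.376) = +1.823 V with n = 6.
From the Nernst equation, log Q = n(E° − E)/0.0592 = 6·(+1.823 − (+1.822))/0.0592 = 0.101.
For 2 Ga3+(aq) + 3 Mg(s) → 2 Ga(s) + 3 Mg2+(aq), the reaction quotient is Q = [Mg2+(aq)]^3 / [Ga3+(aq)]^2.
Solving for the unknown gives log [Mg2+(aq)] = 0.177, so [Mg2+(aq)] ≈ 1.5 M.

1.5 M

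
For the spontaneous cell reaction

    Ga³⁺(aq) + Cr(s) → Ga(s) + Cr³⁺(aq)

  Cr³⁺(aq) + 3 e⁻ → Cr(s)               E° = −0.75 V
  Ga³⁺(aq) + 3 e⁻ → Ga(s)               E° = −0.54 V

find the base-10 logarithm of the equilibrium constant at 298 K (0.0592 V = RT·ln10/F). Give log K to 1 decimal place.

The Ga³⁺/Ga couple is reduced (cathode); E°cell = −0.54 − (−0.75) = +0.21 V with n = 3.
At equilibrium E = 0, so log K = nE°cell / 0.0592 = (3)(+0.21) / 0.0592 = 10.6.

log K = 10.6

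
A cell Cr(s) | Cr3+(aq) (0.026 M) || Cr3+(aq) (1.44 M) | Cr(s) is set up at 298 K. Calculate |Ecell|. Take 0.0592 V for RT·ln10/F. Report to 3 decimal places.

0.034 V

For a concentration cell E°cell = 0, since both electrodes use the same couple.
The compartment with the higher Cr3+(aq) concentration (1.44 M) acts as the cathode; ions are reduced there and produced at the dilute (0.026 M) anode.
With n = 3, Ecell = −(0.0592/3)·log([dilute]/[conc]) = −(0.0592/3)·log(0.026/1.44) = +0.034 V.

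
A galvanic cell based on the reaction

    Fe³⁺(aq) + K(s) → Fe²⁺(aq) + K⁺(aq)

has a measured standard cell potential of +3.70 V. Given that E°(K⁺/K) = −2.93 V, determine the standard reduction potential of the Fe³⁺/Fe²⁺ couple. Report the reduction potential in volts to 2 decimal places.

+0.77 V

In the reaction as written the Fe³⁺/Fe²⁺ couple is reduced (cathode) and K⁺/K is oxidized (anode), so E°cell = E°(Fe³⁺/Fe²⁺) − E°(K⁺/K).
E°(Fe³⁺/Fe²⁺) = E°cell + E°(anode) = +3.70 + (−2.93) = +0.77 V.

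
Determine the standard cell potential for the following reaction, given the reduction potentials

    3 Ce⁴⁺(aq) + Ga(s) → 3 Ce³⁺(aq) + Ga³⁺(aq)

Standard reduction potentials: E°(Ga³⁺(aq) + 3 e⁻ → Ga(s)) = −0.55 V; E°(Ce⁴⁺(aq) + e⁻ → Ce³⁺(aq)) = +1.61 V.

In the reaction as written, Ce⁴⁺(aq) is reduced (cathode) and Ga³⁺(aq) is produced by oxidation at the anode.
E°cell = E°(cathode) − E°(anode) = +1.61 − (−0.55) = +2.16 V.

+2.16 V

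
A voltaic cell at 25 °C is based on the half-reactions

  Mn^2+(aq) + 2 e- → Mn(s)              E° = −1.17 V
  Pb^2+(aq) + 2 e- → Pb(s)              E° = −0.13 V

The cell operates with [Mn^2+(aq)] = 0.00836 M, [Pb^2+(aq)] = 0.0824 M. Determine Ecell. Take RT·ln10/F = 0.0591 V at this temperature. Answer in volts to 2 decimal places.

+1.07 V

Since E°(Pb²⁺/Pb) > E°(Mn²⁺/Mn), Pb²⁺/Pb serves as the cathode.
E°cell = −0.13 − (−1.17) = +1.04 V, with n = 2 electrons transferred.
For the overall reaction Pb^2+(aq) + Mn(s) → Pb(s) + Mn^2+(aq), Q = [Mn^2+(aq)] / [Pb^2+(aq)] = 0.101, giving log Q = −0.994.
E = E° − (0.0591/n)·log Q = +1.04 − (0.0591/2)(−0.994) = +1.07 V.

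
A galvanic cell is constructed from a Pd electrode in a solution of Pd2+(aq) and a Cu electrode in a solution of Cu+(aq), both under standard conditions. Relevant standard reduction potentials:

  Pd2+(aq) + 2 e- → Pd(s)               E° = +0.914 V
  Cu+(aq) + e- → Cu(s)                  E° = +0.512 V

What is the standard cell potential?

The Pd²⁺/Pd couple has the higher E°, so Pd ion is reduced (cathode) and Cu is oxidized (anode).
E°cell = E°(cathode) − E°(anode) = +0.914 − (+0.512) = +0.402 V.

+0.402 V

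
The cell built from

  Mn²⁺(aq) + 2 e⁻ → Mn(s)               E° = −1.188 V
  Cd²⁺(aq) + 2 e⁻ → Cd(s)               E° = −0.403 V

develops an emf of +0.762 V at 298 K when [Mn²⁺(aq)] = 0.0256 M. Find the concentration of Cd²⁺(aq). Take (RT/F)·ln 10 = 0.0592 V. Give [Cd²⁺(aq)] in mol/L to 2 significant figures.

Cd²⁺/Cd is the cathode (higher E°); E°cell = −0.403 − (−1.188) = +0.785 V with n = 2.
From the Nernst equation, log Q = n(E° − E)/0.0592 = 2·(+0.785 − (+0.762))/0.0592 = 0.777.
The balanced reaction is Cd²⁺(aq) + Mn(s) → Cd(s) + Mn²⁺(aq), so Q = [Mn²⁺(aq)] / [Cd²⁺(aq)].
Solving for the unknown gives log [Cd²⁺(aq)] = −2.369, so [Cd²⁺(aq)] ≈ 0.0043 M.

0.0043 M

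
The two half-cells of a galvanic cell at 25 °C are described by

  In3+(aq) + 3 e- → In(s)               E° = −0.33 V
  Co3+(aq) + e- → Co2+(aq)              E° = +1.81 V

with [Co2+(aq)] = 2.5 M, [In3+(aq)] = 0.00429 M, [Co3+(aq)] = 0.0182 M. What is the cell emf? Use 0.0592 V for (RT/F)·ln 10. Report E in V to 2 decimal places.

The Co³⁺/Co²⁺ couple has the more positive E°, so it is the cathode; In³⁺/In is the anode.
E°cell = E°cat − E°an = +1.81 − (−0.33) = +2.14 V; n = 3.
The balanced reaction is 3 Co3+(aq) + In(s) → 3 Co2+(aq) + In3+(aq), so Q = ([Co2+(aq)]^3·[In3+(aq)]) / [Co3+(aq)]^3 = 1.11×10^4 and log Q = 4.046.
By the Nernst equation, E = +2.14 − (0.0592/3)·(4.046) = +2.06 V.

+2.06 V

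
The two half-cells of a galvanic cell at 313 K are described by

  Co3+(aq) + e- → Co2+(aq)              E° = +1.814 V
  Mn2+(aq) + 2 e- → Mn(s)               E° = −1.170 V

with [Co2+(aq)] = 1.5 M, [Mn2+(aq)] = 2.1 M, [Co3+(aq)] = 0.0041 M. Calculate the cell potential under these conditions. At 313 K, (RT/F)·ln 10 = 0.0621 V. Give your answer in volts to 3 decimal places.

+2.815 V

Since E°(Co³⁺/Co²⁺) > E°(Mn²⁺/Mn), Co³⁺/Co²⁺ serves as the cathode.
E°cell = E°cat − E°an = +1.814 − (−1.170) = +2.984 V; n = 2.
For the overall reaction 2 Co3+(aq) + Mn(s) → 2 Co2+(aq) + Mn2+(aq), Q = ([Co2+(aq)]^2·[Mn2+(aq)]) / [Co3+(aq)]^2 = 2.81×10^5, giving log Q = 5.449.
Applying E = E° − (RT ln10/nF)·log Q gives +2.984 − (0.0621/2)(5.449) = +2.815 V.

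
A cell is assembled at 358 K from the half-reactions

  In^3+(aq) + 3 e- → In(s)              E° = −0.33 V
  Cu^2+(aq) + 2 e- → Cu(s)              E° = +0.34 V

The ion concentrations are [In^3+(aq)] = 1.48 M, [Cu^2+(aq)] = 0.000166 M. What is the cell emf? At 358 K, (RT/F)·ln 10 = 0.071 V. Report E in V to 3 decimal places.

+0.532 V

Cu²⁺/Cu is reduced (cathode, E° = +0.34 V) and In³⁺/In is oxidized (anode).
The standard potential is +0.34 − (−0.33) = +0.67 V and the balanced reaction transfers n = 6 electrons.
For the overall reaction 3 Cu^2+(aq) + 2 In(s) → 3 Cu(s) + 2 In^3+(aq), Q = [In^3+(aq)]^2 / [Cu^2+(aq)]^3 = 4.79×10^11, giving log Q = 11.680.
By the Nernst equation, E = +0.67 − (0.071/6)·(11.680) = +0.532 V.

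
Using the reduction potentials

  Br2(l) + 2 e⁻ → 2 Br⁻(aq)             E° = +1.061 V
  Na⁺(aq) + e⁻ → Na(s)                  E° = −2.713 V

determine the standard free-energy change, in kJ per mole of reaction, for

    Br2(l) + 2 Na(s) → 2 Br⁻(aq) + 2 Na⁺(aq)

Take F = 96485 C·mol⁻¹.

In the reaction as written Br2(l) is reduced, so the Br₂/Br⁻ couple is the cathode and Na⁺/Na is the anode.
E°cell = +1.061 − (−2.713) = +3.774 V; balancing electrons gives n = 2.
ΔG° = −nFE°cell = −(2)(96485)(+3.774) J/mol = −728 kJ/mol.

−728 kJ/mol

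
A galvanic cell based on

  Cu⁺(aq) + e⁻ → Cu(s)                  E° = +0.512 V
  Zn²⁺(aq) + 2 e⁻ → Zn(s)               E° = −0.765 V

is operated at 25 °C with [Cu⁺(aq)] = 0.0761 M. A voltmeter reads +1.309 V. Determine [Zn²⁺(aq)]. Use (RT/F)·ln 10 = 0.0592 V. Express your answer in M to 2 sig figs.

0.00048 M

The Cu⁺/Cu couple has the larger reduction potential, so it is the cathode: E°cell = +0.512 − (−0.765) = +1.277 V and n = 2.
Since E = E° − (0.0592/n)·log Q, log Q = n(E° − E)/0.0592 = −1.081.
For 2 Cu⁺(aq) + Zn(s) → 2 Cu(s) + Zn²⁺(aq), the reaction quotient is Q = [Zn²⁺(aq)] / [Cu⁺(aq)]^2.
Substituting the known concentrations and solving, log [Zn²⁺(aq)] = −3.318 and [Zn²⁺(aq)] = 0.00048 M.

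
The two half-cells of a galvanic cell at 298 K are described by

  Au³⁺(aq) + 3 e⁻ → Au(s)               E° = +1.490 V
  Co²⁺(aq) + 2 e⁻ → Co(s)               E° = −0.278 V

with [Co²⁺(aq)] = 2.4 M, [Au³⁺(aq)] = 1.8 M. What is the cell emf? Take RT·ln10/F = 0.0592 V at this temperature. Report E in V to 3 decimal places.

+1.762 V

Since E°(Au³⁺/Au) > E°(Co²⁺/Co), Au³⁺/Au serves as the cathode.
E°cell = +1.490 − (−0.278) = +1.768 V, with n = 6 electrons transferred.
The balanced reaction is 2 Au³⁺(aq) + 3 Co(s) → 2 Au(s) + 3 Co²⁺(aq), so Q = [Co²⁺(aq)]^3 / [Au³⁺(aq)]^2 = 4.27 and log Q = 0.630.
Applying E = E° − (RT ln10/nF)·log Q gives +1.768 − (0.0592/6)(0.630) = +1.762 V.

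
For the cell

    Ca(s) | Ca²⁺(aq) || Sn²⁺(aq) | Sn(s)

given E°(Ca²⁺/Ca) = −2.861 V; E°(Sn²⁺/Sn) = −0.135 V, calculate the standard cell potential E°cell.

+2.726 V

By convention the left-hand electrode in cell notation is the anode (oxidation) and the right-hand electrode is the cathode (reduction).
E°cell = E°(right) − E°(left) = −0.135 − (−2.861) = +2.726 V.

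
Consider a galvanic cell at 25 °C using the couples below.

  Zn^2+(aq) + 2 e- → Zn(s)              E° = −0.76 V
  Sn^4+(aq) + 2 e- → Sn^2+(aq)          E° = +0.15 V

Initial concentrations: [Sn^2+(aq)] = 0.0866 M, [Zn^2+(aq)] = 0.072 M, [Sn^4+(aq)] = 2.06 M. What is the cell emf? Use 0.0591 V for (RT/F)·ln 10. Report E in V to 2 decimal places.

+0.98 V

Since E°(Sn⁴⁺/Sn²⁺) > E°(Zn²⁺/Zn), Sn⁴⁺/Sn²⁺ serves as the cathode.
The standard potential is +0.15 − (−0.76) = +0.91 V and the balanced reaction transfers n = 2 electrons.
Balancing gives Sn^4+(aq) + Zn(s) → Sn^2+(aq) + Zn^2+(aq); hence Q = ([Sn^2+(aq)]·[Zn^2+(aq)]) / [Sn^4+(aq)] = 0.00303 (log Q = −2.519).
E = E° − (0.0591/n)·log Q = +0.91 − (0.0591/2)(−2.519) = +0.98 V.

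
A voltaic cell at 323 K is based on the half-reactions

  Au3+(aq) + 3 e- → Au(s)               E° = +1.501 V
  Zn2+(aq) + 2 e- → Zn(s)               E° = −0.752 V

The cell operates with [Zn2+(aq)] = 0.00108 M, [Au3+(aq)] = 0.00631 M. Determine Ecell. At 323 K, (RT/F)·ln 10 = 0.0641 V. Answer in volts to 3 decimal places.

Au³⁺/Au is reduced (cathode, E° = +1.501 V) and Zn²⁺/Zn is oxidized (anode).
The standard potential is +1.501 − (−0.752) = +2.253 V and the balanced reaction transfers n = 6 electrons.
For the overall reaction 2 Au3+(aq) + 3 Zn(s) → 2 Au(s) + 3 Zn2+(aq), Q = [Zn2+(aq)]^3 / [Au3+(aq)]^2 = 3.16×10^−5, giving log Q = −4.500.
By the Nernst equation, E = +2.253 − (0.0641/6)·(−4.500) = +2.301 V.

+2.301 V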